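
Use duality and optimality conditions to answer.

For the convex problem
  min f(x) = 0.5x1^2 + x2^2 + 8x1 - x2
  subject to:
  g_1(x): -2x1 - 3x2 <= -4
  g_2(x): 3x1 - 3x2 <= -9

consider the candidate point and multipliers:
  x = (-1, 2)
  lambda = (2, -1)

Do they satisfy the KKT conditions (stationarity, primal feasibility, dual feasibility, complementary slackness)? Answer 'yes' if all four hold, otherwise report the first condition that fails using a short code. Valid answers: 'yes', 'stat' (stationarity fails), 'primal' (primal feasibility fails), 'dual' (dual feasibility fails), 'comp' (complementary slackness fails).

Gradient of f: grad f(x) = Q x + c = (7, 3)
Constraint values g_i(x) = a_i^T x - b_i:
  g_1((-1, 2)) = 0
  g_2((-1, 2)) = 0
Stationarity residual: grad f(x) + sum_i lambda_i a_i = (0, 0)
  -> stationarity OK
Primal feasibility (all g_i <= 0): OK
Dual feasibility (all lambda_i >= 0): FAILS
Complementary slackness (lambda_i * g_i(x) = 0 for all i): OK

Verdict: the first failing condition is dual_feasibility -> dual.

dual


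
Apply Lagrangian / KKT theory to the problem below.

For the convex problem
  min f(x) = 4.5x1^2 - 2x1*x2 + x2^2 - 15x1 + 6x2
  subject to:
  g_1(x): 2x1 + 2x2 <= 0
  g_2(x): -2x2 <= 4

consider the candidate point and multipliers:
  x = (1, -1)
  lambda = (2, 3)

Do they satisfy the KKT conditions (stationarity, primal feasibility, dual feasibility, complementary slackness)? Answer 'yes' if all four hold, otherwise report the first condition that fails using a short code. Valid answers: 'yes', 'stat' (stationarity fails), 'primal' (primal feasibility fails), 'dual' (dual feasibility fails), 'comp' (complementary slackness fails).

Gradient of f: grad f(x) = Q x + c = (-4, 2)
Constraint values g_i(x) = a_i^T x - b_i:
  g_1((1, -1)) = 0
  g_2((1, -1)) = -2
Stationarity residual: grad f(x) + sum_i lambda_i a_i = (0, 0)
  -> stationarity OK
Primal feasibility (all g_i <= 0): OK
Dual feasibility (all lambda_i >= 0): OK
Complementary slackness (lambda_i * g_i(x) = 0 for all i): FAILS

Verdict: the first failing condition is complementary_slackness -> comp.

comp


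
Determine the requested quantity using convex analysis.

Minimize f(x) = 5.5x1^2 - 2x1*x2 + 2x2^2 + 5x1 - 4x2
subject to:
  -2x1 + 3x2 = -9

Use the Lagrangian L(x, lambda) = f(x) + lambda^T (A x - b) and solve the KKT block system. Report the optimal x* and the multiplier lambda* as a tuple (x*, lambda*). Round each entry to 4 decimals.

Form the Lagrangian:
  L(x, lambda) = (1/2) x^T Q x + c^T x + lambda^T (A x - b)
Stationarity (grad_x L = 0): Q x + c + A^T lambda = 0.
Primal feasibility: A x = b.

This gives the KKT block system:
  [ Q   A^T ] [ x     ]   [-c ]
  [ A    0  ] [ lambda ] = [ b ]

Solving the linear system:
  x*      = (-0.033, -3.022)
  lambda* = (5.3407)
  f(x*)   = 29.9945

x* = (-0.033, -3.022), lambda* = (5.3407)


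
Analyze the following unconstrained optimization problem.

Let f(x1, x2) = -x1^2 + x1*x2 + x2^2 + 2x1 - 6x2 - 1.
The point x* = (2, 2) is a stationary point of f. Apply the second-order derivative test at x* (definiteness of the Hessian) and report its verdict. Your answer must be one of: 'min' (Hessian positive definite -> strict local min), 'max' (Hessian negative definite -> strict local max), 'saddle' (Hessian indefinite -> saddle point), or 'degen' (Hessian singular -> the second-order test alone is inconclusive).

Compute the Hessian H = grad^2 f:
  H = [[-2, 1], [1, 2]]
Verify stationarity: grad f(x*) = H x* + g = (0, 0).
Eigenvalues of H: -2.2361, 2.2361.
Eigenvalues have mixed signs, so H is indefinite -> x* is a saddle point.

saddle


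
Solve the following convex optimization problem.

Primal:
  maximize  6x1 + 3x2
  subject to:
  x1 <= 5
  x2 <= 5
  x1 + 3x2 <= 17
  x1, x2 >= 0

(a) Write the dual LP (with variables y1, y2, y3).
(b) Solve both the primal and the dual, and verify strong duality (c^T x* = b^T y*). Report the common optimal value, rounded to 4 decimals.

The standard primal-dual pair for 'max c^T x s.t. A x <= b, x >= 0' is:
  Dual:  min b^T y  s.t.  A^T y >= c,  y >= 0.

So the dual LP is:
  minimize  5y1 + 5y2 + 17y3
  subject to:
    y1 + y3 >= 6
    y2 + 3y3 >= 3
    y1, y2, y3 >= 0

Solving the primal: x* = (5, 4).
  primal value c^T x* = 42.
Solving the dual: y* = (5, 0, 1).
  dual value b^T y* = 42.
Strong duality: c^T x* = b^T y*. Confirmed.

42


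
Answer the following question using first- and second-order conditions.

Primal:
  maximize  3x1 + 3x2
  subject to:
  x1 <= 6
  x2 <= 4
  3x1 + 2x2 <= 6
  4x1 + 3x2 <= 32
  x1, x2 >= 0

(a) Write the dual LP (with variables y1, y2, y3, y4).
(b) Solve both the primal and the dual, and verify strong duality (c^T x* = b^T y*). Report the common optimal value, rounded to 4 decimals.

The standard primal-dual pair for 'max c^T x s.t. A x <= b, x >= 0' is:
  Dual:  min b^T y  s.t.  A^T y >= c,  y >= 0.

So the dual LP is:
  minimize  6y1 + 4y2 + 6y3 + 32y4
  subject to:
    y1 + 3y3 + 4y4 >= 3
    y2 + 2y3 + 3y4 >= 3
    y1, y2, y3, y4 >= 0

Solving the primal: x* = (0, 3).
  primal value c^T x* = 9.
Solving the dual: y* = (0, 0, 1.5, 0).
  dual value b^T y* = 9.
Strong duality: c^T x* = b^T y*. Confirmed.

9


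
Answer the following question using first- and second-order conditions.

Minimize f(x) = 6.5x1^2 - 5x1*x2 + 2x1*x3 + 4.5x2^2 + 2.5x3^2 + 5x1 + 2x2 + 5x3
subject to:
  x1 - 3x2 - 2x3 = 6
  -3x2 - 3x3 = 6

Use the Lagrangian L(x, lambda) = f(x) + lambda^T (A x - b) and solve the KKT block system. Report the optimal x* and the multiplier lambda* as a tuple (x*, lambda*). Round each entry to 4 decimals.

Form the Lagrangian:
  L(x, lambda) = (1/2) x^T Q x + c^T x + lambda^T (A x - b)
Stationarity (grad_x L = 0): Q x + c + A^T lambda = 0.
Primal feasibility: A x = b.

This gives the KKT block system:
  [ Q   A^T ] [ x     ]   [-c ]
  [ A    0  ] [ lambda ] = [ b ]

Solving the linear system:
  x*      = (0.4615, -1.5385, -0.4615)
  lambda* = (-17.7692, 13.0513)
  f(x*)   = 12.6154

x* = (0.4615, -1.5385, -0.4615), lambda* = (-17.7692, 13.0513)


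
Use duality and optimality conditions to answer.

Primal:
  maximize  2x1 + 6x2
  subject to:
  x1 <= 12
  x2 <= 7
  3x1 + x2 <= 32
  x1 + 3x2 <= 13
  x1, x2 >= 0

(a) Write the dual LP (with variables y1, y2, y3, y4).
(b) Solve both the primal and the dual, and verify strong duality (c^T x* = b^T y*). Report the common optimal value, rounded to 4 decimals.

The standard primal-dual pair for 'max c^T x s.t. A x <= b, x >= 0' is:
  Dual:  min b^T y  s.t.  A^T y >= c,  y >= 0.

So the dual LP is:
  minimize  12y1 + 7y2 + 32y3 + 13y4
  subject to:
    y1 + 3y3 + y4 >= 2
    y2 + y3 + 3y4 >= 6
    y1, y2, y3, y4 >= 0

Solving the primal: x* = (10.375, 0.875).
  primal value c^T x* = 26.
Solving the dual: y* = (0, 0, 0, 2).
  dual value b^T y* = 26.
Strong duality: c^T x* = b^T y*. Confirmed.

26


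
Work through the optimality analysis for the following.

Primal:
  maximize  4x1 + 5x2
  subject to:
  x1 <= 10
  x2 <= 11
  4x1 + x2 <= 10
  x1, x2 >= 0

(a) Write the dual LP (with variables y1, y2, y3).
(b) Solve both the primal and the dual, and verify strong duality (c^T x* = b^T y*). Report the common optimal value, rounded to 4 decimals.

The standard primal-dual pair for 'max c^T x s.t. A x <= b, x >= 0' is:
  Dual:  min b^T y  s.t.  A^T y >= c,  y >= 0.

So the dual LP is:
  minimize  10y1 + 11y2 + 10y3
  subject to:
    y1 + 4y3 >= 4
    y2 + y3 >= 5
    y1, y2, y3 >= 0

Solving the primal: x* = (0, 10).
  primal value c^T x* = 50.
Solving the dual: y* = (0, 0, 5).
  dual value b^T y* = 50.
Strong duality: c^T x* = b^T y*. Confirmed.

50


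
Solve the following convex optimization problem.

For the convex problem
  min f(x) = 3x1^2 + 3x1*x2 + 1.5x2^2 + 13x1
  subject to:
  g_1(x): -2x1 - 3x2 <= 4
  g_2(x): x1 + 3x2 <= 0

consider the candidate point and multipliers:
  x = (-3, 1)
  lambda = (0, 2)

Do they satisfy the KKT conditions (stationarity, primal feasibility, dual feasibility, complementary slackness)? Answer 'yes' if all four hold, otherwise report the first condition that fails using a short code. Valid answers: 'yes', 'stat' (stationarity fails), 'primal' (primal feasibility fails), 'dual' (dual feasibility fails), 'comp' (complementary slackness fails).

Gradient of f: grad f(x) = Q x + c = (-2, -6)
Constraint values g_i(x) = a_i^T x - b_i:
  g_1((-3, 1)) = -1
  g_2((-3, 1)) = 0
Stationarity residual: grad f(x) + sum_i lambda_i a_i = (0, 0)
  -> stationarity OK
Primal feasibility (all g_i <= 0): OK
Dual feasibility (all lambda_i >= 0): OK
Complementary slackness (lambda_i * g_i(x) = 0 for all i): OK

Verdict: yes, KKT holds.

yes


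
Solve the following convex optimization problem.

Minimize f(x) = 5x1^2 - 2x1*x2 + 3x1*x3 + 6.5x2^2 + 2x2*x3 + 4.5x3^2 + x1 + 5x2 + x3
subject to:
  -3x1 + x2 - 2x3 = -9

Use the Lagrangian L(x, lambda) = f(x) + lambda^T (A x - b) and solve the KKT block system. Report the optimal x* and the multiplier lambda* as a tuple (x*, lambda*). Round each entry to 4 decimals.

Form the Lagrangian:
  L(x, lambda) = (1/2) x^T Q x + c^T x + lambda^T (A x - b)
Stationarity (grad_x L = 0): Q x + c + A^T lambda = 0.
Primal feasibility: A x = b.

This gives the KKT block system:
  [ Q   A^T ] [ x     ]   [-c ]
  [ A    0  ] [ lambda ] = [ b ]

Solving the linear system:
  x*      = (1.7878, -0.9522, 1.3423)
  lambda* = (8.2696)
  f(x*)   = 36.3977

x* = (1.7878, -0.9522, 1.3423), lambda* = (8.2696)


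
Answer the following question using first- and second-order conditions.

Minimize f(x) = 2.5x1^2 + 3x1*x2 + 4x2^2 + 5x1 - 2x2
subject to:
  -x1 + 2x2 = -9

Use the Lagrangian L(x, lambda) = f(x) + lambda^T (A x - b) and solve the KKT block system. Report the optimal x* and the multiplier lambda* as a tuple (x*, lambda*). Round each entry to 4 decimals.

Form the Lagrangian:
  L(x, lambda) = (1/2) x^T Q x + c^T x + lambda^T (A x - b)
Stationarity (grad_x L = 0): Q x + c + A^T lambda = 0.
Primal feasibility: A x = b.

This gives the KKT block system:
  [ Q   A^T ] [ x     ]   [-c ]
  [ A    0  ] [ lambda ] = [ b ]

Solving the linear system:
  x*      = (2.75, -3.125)
  lambda* = (9.375)
  f(x*)   = 52.1875

x* = (2.75, -3.125), lambda* = (9.375)


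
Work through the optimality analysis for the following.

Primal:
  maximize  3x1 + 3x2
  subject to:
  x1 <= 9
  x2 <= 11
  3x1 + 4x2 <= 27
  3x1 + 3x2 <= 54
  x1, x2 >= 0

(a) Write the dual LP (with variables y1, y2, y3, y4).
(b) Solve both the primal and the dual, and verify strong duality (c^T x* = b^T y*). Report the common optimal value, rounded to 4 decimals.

The standard primal-dual pair for 'max c^T x s.t. A x <= b, x >= 0' is:
  Dual:  min b^T y  s.t.  A^T y >= c,  y >= 0.

So the dual LP is:
  minimize  9y1 + 11y2 + 27y3 + 54y4
  subject to:
    y1 + 3y3 + 3y4 >= 3
    y2 + 4y3 + 3y4 >= 3
    y1, y2, y3, y4 >= 0

Solving the primal: x* = (9, 0).
  primal value c^T x* = 27.
Solving the dual: y* = (0.75, 0, 0.75, 0).
  dual value b^T y* = 27.
Strong duality: c^T x* = b^T y*. Confirmed.

27


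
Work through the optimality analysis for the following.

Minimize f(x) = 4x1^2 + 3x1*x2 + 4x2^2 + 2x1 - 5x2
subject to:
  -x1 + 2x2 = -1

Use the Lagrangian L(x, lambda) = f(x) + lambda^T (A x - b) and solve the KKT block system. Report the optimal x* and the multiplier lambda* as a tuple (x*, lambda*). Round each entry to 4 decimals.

Form the Lagrangian:
  L(x, lambda) = (1/2) x^T Q x + c^T x + lambda^T (A x - b)
Stationarity (grad_x L = 0): Q x + c + A^T lambda = 0.
Primal feasibility: A x = b.

This gives the KKT block system:
  [ Q   A^T ] [ x     ]   [-c ]
  [ A    0  ] [ lambda ] = [ b ]

Solving the linear system:
  x*      = (0.3077, -0.3462)
  lambda* = (3.4231)
  f(x*)   = 2.8846

x* = (0.3077, -0.3462), lambda* = (3.4231)


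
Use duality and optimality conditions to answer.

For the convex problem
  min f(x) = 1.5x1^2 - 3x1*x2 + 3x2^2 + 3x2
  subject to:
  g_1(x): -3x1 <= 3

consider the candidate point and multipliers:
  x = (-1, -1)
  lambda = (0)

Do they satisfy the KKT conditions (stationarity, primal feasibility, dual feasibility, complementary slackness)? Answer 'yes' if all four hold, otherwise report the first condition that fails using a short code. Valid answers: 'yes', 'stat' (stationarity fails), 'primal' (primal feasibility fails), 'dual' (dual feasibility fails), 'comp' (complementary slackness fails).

Gradient of f: grad f(x) = Q x + c = (0, 0)
Constraint values g_i(x) = a_i^T x - b_i:
  g_1((-1, -1)) = 0
Stationarity residual: grad f(x) + sum_i lambda_i a_i = (0, 0)
  -> stationarity OK
Primal feasibility (all g_i <= 0): OK
Dual feasibility (all lambda_i >= 0): OK
Complementary slackness (lambda_i * g_i(x) = 0 for all i): OK

Verdict: yes, KKT holds.

yes


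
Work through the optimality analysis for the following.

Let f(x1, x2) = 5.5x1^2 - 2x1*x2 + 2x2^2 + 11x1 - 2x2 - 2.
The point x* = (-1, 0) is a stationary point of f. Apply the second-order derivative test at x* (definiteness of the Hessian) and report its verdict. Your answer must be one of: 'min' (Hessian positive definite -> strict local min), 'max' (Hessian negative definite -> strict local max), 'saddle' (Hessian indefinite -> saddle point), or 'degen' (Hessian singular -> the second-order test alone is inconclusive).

Compute the Hessian H = grad^2 f:
  H = [[11, -2], [-2, 4]]
Verify stationarity: grad f(x*) = H x* + g = (0, 0).
Eigenvalues of H: 3.4689, 11.5311.
Both eigenvalues > 0, so H is positive definite -> x* is a strict local min.

min


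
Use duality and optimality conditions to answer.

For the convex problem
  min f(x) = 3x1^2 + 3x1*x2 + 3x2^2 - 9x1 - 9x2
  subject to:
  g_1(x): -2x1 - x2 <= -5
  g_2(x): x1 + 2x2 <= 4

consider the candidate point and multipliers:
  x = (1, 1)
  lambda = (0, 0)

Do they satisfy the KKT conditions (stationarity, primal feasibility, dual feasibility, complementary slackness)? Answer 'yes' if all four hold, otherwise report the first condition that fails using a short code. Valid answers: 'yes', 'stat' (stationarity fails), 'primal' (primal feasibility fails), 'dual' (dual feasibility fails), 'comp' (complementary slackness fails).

Gradient of f: grad f(x) = Q x + c = (0, 0)
Constraint values g_i(x) = a_i^T x - b_i:
  g_1((1, 1)) = 2
  g_2((1, 1)) = -1
Stationarity residual: grad f(x) + sum_i lambda_i a_i = (0, 0)
  -> stationarity OK
Primal feasibility (all g_i <= 0): FAILS
Dual feasibility (all lambda_i >= 0): OK
Complementary slackness (lambda_i * g_i(x) = 0 for all i): OK

Verdict: the first failing condition is primal_feasibility -> primal.

primal


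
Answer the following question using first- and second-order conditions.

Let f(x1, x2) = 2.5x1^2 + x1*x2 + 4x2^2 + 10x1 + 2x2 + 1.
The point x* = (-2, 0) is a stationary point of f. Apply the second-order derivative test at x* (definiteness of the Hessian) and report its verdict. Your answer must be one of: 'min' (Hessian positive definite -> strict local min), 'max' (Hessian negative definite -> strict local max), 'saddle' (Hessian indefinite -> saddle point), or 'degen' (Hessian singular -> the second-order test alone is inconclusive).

Compute the Hessian H = grad^2 f:
  H = [[5, 1], [1, 8]]
Verify stationarity: grad f(x*) = H x* + g = (0, 0).
Eigenvalues of H: 4.6972, 8.3028.
Both eigenvalues > 0, so H is positive definite -> x* is a strict local min.

min


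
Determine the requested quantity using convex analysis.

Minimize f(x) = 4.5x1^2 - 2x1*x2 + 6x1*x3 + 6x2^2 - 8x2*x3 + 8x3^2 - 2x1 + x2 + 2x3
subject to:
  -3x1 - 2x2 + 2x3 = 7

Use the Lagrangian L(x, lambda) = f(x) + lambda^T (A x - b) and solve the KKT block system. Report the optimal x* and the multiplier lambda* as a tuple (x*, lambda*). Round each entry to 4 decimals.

Form the Lagrangian:
  L(x, lambda) = (1/2) x^T Q x + c^T x + lambda^T (A x - b)
Stationarity (grad_x L = 0): Q x + c + A^T lambda = 0.
Primal feasibility: A x = b.

This gives the KKT block system:
  [ Q   A^T ] [ x     ]   [-c ]
  [ A    0  ] [ lambda ] = [ b ]

Solving the linear system:
  x*      = (-1.552, -0.514, 0.658)
  lambda* = (-3.664)
  f(x*)   = 14.777

x* = (-1.552, -0.514, 0.658), lambda* = (-3.664)


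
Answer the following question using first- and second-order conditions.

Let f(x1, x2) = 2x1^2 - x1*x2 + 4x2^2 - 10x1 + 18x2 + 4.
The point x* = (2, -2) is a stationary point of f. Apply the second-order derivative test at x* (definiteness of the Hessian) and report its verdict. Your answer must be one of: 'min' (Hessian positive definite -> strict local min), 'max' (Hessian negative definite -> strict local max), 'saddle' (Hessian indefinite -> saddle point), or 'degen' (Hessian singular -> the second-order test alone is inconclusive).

Compute the Hessian H = grad^2 f:
  H = [[4, -1], [-1, 8]]
Verify stationarity: grad f(x*) = H x* + g = (0, 0).
Eigenvalues of H: 3.7639, 8.2361.
Both eigenvalues > 0, so H is positive definite -> x* is a strict local min.

min


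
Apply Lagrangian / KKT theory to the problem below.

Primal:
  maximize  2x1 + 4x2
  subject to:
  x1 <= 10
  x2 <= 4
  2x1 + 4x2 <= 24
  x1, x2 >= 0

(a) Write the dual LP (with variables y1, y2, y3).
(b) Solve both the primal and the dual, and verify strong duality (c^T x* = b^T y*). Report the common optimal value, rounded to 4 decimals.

The standard primal-dual pair for 'max c^T x s.t. A x <= b, x >= 0' is:
  Dual:  min b^T y  s.t.  A^T y >= c,  y >= 0.

So the dual LP is:
  minimize  10y1 + 4y2 + 24y3
  subject to:
    y1 + 2y3 >= 2
    y2 + 4y3 >= 4
    y1, y2, y3 >= 0

Solving the primal: x* = (4, 4).
  primal value c^T x* = 24.
Solving the dual: y* = (0, 0, 1).
  dual value b^T y* = 24.
Strong duality: c^T x* = b^T y*. Confirmed.

24


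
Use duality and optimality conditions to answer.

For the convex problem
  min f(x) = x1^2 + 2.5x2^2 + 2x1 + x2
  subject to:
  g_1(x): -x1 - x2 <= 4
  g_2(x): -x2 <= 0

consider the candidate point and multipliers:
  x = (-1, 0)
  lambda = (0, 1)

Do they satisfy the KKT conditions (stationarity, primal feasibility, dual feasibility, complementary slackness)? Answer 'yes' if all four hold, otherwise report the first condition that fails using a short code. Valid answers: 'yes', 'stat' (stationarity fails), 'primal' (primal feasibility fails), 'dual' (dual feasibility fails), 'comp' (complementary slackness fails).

Gradient of f: grad f(x) = Q x + c = (0, 1)
Constraint values g_i(x) = a_i^T x - b_i:
  g_1((-1, 0)) = -3
  g_2((-1, 0)) = 0
Stationarity residual: grad f(x) + sum_i lambda_i a_i = (0, 0)
  -> stationarity OK
Primal feasibility (all g_i <= 0): OK
Dual feasibility (all lambda_i >= 0): OK
Complementary slackness (lambda_i * g_i(x) = 0 for all i): OK

Verdict: yes, KKT holds.

yes


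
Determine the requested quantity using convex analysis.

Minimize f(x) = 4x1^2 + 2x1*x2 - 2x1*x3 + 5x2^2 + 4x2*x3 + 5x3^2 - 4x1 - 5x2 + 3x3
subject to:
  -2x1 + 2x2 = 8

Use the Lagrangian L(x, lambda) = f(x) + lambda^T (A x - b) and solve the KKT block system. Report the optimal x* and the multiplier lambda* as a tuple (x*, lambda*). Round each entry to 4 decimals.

Form the Lagrangian:
  L(x, lambda) = (1/2) x^T Q x + c^T x + lambda^T (A x - b)
Stationarity (grad_x L = 0): Q x + c + A^T lambda = 0.
Primal feasibility: A x = b.

This gives the KKT block system:
  [ Q   A^T ] [ x     ]   [-c ]
  [ A    0  ] [ lambda ] = [ b ]

Solving the linear system:
  x*      = (-1.6296, 2.3704, -1.5741)
  lambda* = (-4.5741)
  f(x*)   = 13.2685

x* = (-1.6296, 2.3704, -1.5741), lambda* = (-4.5741)


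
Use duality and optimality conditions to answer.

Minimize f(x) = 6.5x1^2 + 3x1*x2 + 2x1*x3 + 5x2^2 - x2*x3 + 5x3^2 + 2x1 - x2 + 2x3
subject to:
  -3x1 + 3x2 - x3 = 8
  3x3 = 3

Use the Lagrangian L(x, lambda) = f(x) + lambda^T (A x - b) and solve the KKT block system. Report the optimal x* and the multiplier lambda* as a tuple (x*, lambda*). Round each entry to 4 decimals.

Form the Lagrangian:
  L(x, lambda) = (1/2) x^T Q x + c^T x + lambda^T (A x - b)
Stationarity (grad_x L = 0): Q x + c + A^T lambda = 0.
Primal feasibility: A x = b.

This gives the KKT block system:
  [ Q   A^T ] [ x     ]   [-c ]
  [ A    0  ] [ lambda ] = [ b ]

Solving the linear system:
  x*      = (-1.4138, 1.5862, 1)
  lambda* = (-3.2069, -3.5977)
  f(x*)   = 17.0172

x* = (-1.4138, 1.5862, 1), lambda* = (-3.2069, -3.5977)


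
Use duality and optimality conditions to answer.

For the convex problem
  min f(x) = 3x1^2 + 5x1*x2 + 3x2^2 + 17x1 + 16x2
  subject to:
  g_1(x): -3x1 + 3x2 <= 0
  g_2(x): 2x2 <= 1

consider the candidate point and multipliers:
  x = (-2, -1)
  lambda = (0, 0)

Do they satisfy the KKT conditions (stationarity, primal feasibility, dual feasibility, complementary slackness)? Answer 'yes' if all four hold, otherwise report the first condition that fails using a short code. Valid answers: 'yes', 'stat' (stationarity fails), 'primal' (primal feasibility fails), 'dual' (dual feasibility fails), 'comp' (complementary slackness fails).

Gradient of f: grad f(x) = Q x + c = (0, 0)
Constraint values g_i(x) = a_i^T x - b_i:
  g_1((-2, -1)) = 3
  g_2((-2, -1)) = -3
Stationarity residual: grad f(x) + sum_i lambda_i a_i = (0, 0)
  -> stationarity OK
Primal feasibility (all g_i <= 0): FAILS
Dual feasibility (all lambda_i >= 0): OK
Complementary slackness (lambda_i * g_i(x) = 0 for all i): OK

Verdict: the first failing condition is primal_feasibility -> primal.

primal


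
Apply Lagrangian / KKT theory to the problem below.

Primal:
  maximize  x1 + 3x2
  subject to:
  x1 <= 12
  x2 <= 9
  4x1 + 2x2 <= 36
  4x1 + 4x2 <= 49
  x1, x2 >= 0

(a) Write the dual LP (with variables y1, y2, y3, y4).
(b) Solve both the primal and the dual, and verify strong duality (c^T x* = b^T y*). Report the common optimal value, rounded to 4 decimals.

The standard primal-dual pair for 'max c^T x s.t. A x <= b, x >= 0' is:
  Dual:  min b^T y  s.t.  A^T y >= c,  y >= 0.

So the dual LP is:
  minimize  12y1 + 9y2 + 36y3 + 49y4
  subject to:
    y1 + 4y3 + 4y4 >= 1
    y2 + 2y3 + 4y4 >= 3
    y1, y2, y3, y4 >= 0

Solving the primal: x* = (3.25, 9).
  primal value c^T x* = 30.25.
Solving the dual: y* = (0, 2, 0, 0.25).
  dual value b^T y* = 30.25.
Strong duality: c^T x* = b^T y*. Confirmed.

30.25


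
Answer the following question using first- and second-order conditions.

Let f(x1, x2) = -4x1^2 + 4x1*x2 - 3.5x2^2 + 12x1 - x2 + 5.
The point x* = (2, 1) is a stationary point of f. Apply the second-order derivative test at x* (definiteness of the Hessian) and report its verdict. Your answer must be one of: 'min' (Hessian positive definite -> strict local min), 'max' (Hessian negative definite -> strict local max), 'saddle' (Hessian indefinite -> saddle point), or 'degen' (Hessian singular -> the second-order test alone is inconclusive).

Compute the Hessian H = grad^2 f:
  H = [[-8, 4], [4, -7]]
Verify stationarity: grad f(x*) = H x* + g = (0, 0).
Eigenvalues of H: -11.5311, -3.4689.
Both eigenvalues < 0, so H is negative definite -> x* is a strict local max.

max


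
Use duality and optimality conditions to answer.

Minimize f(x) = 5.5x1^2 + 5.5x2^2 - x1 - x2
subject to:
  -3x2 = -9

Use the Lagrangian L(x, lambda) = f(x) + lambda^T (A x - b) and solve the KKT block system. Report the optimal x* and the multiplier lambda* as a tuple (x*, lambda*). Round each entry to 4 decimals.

Form the Lagrangian:
  L(x, lambda) = (1/2) x^T Q x + c^T x + lambda^T (A x - b)
Stationarity (grad_x L = 0): Q x + c + A^T lambda = 0.
Primal feasibility: A x = b.

This gives the KKT block system:
  [ Q   A^T ] [ x     ]   [-c ]
  [ A    0  ] [ lambda ] = [ b ]

Solving the linear system:
  x*      = (0.0909, 3)
  lambda* = (10.6667)
  f(x*)   = 46.4545

x* = (0.0909, 3), lambda* = (10.6667)


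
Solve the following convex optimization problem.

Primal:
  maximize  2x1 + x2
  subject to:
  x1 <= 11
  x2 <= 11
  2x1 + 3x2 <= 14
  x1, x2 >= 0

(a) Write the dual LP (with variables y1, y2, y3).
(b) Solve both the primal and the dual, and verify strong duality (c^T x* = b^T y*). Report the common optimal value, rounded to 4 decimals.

The standard primal-dual pair for 'max c^T x s.t. A x <= b, x >= 0' is:
  Dual:  min b^T y  s.t.  A^T y >= c,  y >= 0.

So the dual LP is:
  minimize  11y1 + 11y2 + 14y3
  subject to:
    y1 + 2y3 >= 2
    y2 + 3y3 >= 1
    y1, y2, y3 >= 0

Solving the primal: x* = (7, 0).
  primal value c^T x* = 14.
Solving the dual: y* = (0, 0, 1).
  dual value b^T y* = 14.
Strong duality: c^T x* = b^T y*. Confirmed.

14


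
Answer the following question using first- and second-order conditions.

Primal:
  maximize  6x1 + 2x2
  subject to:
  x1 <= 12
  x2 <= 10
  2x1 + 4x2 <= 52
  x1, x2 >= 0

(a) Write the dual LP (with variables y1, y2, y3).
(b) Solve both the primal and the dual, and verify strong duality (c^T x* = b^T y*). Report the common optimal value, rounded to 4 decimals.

The standard primal-dual pair for 'max c^T x s.t. A x <= b, x >= 0' is:
  Dual:  min b^T y  s.t.  A^T y >= c,  y >= 0.

So the dual LP is:
  minimize  12y1 + 10y2 + 52y3
  subject to:
    y1 + 2y3 >= 6
    y2 + 4y3 >= 2
    y1, y2, y3 >= 0

Solving the primal: x* = (12, 7).
  primal value c^T x* = 86.
Solving the dual: y* = (5, 0, 0.5).
  dual value b^T y* = 86.
Strong duality: c^T x* = b^T y*. Confirmed.

86


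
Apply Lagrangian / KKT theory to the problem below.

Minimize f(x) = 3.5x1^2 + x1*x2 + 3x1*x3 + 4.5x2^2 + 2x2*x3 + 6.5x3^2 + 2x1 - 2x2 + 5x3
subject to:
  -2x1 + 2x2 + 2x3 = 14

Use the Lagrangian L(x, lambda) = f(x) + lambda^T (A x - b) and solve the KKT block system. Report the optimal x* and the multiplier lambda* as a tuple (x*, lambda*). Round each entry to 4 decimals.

Form the Lagrangian:
  L(x, lambda) = (1/2) x^T Q x + c^T x + lambda^T (A x - b)
Stationarity (grad_x L = 0): Q x + c + A^T lambda = 0.
Primal feasibility: A x = b.

This gives the KKT block system:
  [ Q   A^T ] [ x     ]   [-c ]
  [ A    0  ] [ lambda ] = [ b ]

Solving the linear system:
  x*      = (-3.5117, 2.1304, 1.3579)
  lambda* = (-8.189)
  f(x*)   = 55.0753

x* = (-3.5117, 2.1304, 1.3579), lambda* = (-8.189)


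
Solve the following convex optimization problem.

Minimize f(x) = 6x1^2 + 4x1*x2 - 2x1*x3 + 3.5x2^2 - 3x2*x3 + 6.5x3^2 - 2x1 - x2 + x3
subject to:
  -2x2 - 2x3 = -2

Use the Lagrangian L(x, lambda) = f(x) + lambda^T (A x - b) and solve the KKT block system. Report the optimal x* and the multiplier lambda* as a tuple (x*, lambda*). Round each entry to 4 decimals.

Form the Lagrangian:
  L(x, lambda) = (1/2) x^T Q x + c^T x + lambda^T (A x - b)
Stationarity (grad_x L = 0): Q x + c + A^T lambda = 0.
Primal feasibility: A x = b.

This gives the KKT block system:
  [ Q   A^T ] [ x     ]   [-c ]
  [ A    0  ] [ lambda ] = [ b ]

Solving the linear system:
  x*      = (-0.0145, 0.6957, 0.3043)
  lambda* = (1.4493)
  f(x*)   = 1.2681

x* = (-0.0145, 0.6957, 0.3043), lambda* = (1.4493)


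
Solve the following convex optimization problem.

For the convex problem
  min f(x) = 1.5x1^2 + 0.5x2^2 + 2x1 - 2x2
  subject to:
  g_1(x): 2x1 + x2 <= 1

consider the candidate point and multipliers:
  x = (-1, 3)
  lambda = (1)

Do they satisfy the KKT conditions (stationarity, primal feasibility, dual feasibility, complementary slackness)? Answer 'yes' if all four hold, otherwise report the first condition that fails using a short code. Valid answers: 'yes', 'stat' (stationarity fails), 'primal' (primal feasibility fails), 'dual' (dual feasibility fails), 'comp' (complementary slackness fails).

Gradient of f: grad f(x) = Q x + c = (-1, 1)
Constraint values g_i(x) = a_i^T x - b_i:
  g_1((-1, 3)) = 0
Stationarity residual: grad f(x) + sum_i lambda_i a_i = (1, 2)
  -> stationarity FAILS
Primal feasibility (all g_i <= 0): OK
Dual feasibility (all lambda_i >= 0): OK
Complementary slackness (lambda_i * g_i(x) = 0 for all i): OK

Verdict: the first failing condition is stationarity -> stat.

stat


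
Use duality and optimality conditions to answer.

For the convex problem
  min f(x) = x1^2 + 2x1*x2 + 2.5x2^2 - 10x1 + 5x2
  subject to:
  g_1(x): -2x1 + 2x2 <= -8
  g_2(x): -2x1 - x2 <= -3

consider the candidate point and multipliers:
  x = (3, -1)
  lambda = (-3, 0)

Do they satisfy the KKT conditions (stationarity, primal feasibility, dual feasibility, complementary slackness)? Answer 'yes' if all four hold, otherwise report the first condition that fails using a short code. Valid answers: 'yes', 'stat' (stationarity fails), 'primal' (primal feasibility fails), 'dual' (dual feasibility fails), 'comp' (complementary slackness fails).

Gradient of f: grad f(x) = Q x + c = (-6, 6)
Constraint values g_i(x) = a_i^T x - b_i:
  g_1((3, -1)) = 0
  g_2((3, -1)) = -2
Stationarity residual: grad f(x) + sum_i lambda_i a_i = (0, 0)
  -> stationarity OK
Primal feasibility (all g_i <= 0): OK
Dual feasibility (all lambda_i >= 0): FAILS
Complementary slackness (lambda_i * g_i(x) = 0 for all i): OK

Verdict: the first failing condition is dual_feasibility -> dual.

dual


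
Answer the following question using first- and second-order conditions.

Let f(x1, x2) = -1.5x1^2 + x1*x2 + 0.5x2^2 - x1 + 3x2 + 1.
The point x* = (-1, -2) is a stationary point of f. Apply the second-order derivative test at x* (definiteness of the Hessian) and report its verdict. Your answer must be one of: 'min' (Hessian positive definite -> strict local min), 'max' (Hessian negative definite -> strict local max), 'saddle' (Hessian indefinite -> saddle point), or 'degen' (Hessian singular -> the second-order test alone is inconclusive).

Compute the Hessian H = grad^2 f:
  H = [[-3, 1], [1, 1]]
Verify stationarity: grad f(x*) = H x* + g = (0, 0).
Eigenvalues of H: -3.2361, 1.2361.
Eigenvalues have mixed signs, so H is indefinite -> x* is a saddle point.

saddle


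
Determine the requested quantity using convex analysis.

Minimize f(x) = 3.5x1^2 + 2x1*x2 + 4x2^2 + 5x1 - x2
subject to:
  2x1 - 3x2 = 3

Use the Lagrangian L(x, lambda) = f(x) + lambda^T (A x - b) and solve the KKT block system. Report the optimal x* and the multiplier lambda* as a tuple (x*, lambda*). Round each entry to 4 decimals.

Form the Lagrangian:
  L(x, lambda) = (1/2) x^T Q x + c^T x + lambda^T (A x - b)
Stationarity (grad_x L = 0): Q x + c + A^T lambda = 0.
Primal feasibility: A x = b.

This gives the KKT block system:
  [ Q   A^T ] [ x     ]   [-c ]
  [ A    0  ] [ lambda ] = [ b ]

Solving the linear system:
  x*      = (0.2269, -0.8487)
  lambda* = (-2.4454)
  f(x*)   = 4.6597

x* = (0.2269, -0.8487), lambda* = (-2.4454)


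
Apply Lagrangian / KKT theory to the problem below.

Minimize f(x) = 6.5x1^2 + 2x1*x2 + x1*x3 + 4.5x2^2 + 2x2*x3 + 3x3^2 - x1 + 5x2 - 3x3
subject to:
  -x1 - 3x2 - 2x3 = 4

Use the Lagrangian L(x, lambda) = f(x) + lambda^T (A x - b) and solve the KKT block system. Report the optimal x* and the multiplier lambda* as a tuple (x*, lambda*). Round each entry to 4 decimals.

Form the Lagrangian:
  L(x, lambda) = (1/2) x^T Q x + c^T x + lambda^T (A x - b)
Stationarity (grad_x L = 0): Q x + c + A^T lambda = 0.
Primal feasibility: A x = b.

This gives the KKT block system:
  [ Q   A^T ] [ x     ]   [-c ]
  [ A    0  ] [ lambda ] = [ b ]

Solving the linear system:
  x*      = (0.0955, -1.4474, 0.1233)
  lambda* = (-2.5296)
  f(x*)   = 1.208

x* = (0.0955, -1.4474, 0.1233), lambda* = (-2.5296)


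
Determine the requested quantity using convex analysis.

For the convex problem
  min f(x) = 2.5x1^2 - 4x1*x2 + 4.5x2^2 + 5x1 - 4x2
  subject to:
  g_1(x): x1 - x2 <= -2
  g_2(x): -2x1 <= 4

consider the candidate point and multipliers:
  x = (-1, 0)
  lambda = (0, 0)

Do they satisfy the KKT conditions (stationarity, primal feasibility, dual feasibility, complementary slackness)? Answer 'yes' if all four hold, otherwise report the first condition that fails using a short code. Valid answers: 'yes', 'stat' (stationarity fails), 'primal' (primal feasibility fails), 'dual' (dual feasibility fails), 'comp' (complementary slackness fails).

Gradient of f: grad f(x) = Q x + c = (0, 0)
Constraint values g_i(x) = a_i^T x - b_i:
  g_1((-1, 0)) = 1
  g_2((-1, 0)) = -2
Stationarity residual: grad f(x) + sum_i lambda_i a_i = (0, 0)
  -> stationarity OK
Primal feasibility (all g_i <= 0): FAILS
Dual feasibility (all lambda_i >= 0): OK
Complementary slackness (lambda_i * g_i(x) = 0 for all i): OK

Verdict: the first failing condition is primal_feasibility -> primal.

primal


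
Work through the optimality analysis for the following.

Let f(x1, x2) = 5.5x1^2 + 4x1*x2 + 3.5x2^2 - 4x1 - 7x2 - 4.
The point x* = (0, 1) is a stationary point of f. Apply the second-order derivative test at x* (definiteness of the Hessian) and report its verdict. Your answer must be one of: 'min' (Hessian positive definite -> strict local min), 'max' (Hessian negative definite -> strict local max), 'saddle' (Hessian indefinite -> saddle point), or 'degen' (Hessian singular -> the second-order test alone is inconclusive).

Compute the Hessian H = grad^2 f:
  H = [[11, 4], [4, 7]]
Verify stationarity: grad f(x*) = H x* + g = (0, 0).
Eigenvalues of H: 4.5279, 13.4721.
Both eigenvalues > 0, so H is positive definite -> x* is a strict local min.

min


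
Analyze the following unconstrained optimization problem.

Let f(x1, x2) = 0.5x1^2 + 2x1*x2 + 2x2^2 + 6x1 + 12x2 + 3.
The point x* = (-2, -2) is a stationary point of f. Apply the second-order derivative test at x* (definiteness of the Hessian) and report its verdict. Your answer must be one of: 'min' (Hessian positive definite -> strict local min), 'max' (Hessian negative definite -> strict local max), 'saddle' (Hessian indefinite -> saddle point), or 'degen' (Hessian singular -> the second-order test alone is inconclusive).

Compute the Hessian H = grad^2 f:
  H = [[1, 2], [2, 4]]
Verify stationarity: grad f(x*) = H x* + g = (0, 0).
Eigenvalues of H: 0, 5.
H has a zero eigenvalue (singular; positive semidefinite but not definite), so H is neither positive definite, negative definite, nor indefinite. The second-order test alone is inconclusive -> degen.
(Indeed, f is constant along the null direction of H through x*, so x* is not a strict local extremum.)

degen


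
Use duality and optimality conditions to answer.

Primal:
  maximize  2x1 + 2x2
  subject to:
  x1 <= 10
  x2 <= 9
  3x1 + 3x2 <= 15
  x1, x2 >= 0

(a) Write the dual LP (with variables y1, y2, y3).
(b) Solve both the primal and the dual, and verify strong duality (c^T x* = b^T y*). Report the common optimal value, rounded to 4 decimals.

The standard primal-dual pair for 'max c^T x s.t. A x <= b, x >= 0' is:
  Dual:  min b^T y  s.t.  A^T y >= c,  y >= 0.

So the dual LP is:
  minimize  10y1 + 9y2 + 15y3
  subject to:
    y1 + 3y3 >= 2
    y2 + 3y3 >= 2
    y1, y2, y3 >= 0

Solving the primal: x* = (5, 0).
  primal value c^T x* = 10.
Solving the dual: y* = (0, 0, 0.6667).
  dual value b^T y* = 10.
Strong duality: c^T x* = b^T y*. Confirmed.

10


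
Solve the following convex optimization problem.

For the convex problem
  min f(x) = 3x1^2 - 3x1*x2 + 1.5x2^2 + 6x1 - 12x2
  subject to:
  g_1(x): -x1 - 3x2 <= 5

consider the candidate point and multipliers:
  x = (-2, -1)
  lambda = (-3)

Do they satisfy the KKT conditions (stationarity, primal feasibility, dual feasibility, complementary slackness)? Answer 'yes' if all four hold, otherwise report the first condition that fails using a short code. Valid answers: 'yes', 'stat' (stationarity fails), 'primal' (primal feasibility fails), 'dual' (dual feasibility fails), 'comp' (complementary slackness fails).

Gradient of f: grad f(x) = Q x + c = (-3, -9)
Constraint values g_i(x) = a_i^T x - b_i:
  g_1((-2, -1)) = 0
Stationarity residual: grad f(x) + sum_i lambda_i a_i = (0, 0)
  -> stationarity OK
Primal feasibility (all g_i <= 0): OK
Dual feasibility (all lambda_i >= 0): FAILS
Complementary slackness (lambda_i * g_i(x) = 0 for all i): OK

Verdict: the first failing condition is dual_feasibility -> dual.

dual


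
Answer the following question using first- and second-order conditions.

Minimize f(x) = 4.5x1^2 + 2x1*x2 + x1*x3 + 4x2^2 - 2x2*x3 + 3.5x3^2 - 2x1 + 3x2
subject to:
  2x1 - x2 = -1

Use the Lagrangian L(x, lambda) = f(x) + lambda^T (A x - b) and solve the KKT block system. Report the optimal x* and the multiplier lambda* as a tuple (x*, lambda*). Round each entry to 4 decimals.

Form the Lagrangian:
  L(x, lambda) = (1/2) x^T Q x + c^T x + lambda^T (A x - b)
Stationarity (grad_x L = 0): Q x + c + A^T lambda = 0.
Primal feasibility: A x = b.

This gives the KKT block system:
  [ Q   A^T ] [ x     ]   [-c ]
  [ A    0  ] [ lambda ] = [ b ]

Solving the linear system:
  x*      = (-0.4431, 0.1138, 0.0958)
  lambda* = (2.8323)
  f(x*)   = 2.0299

x* = (-0.4431, 0.1138, 0.0958), lambda* = (2.8323)


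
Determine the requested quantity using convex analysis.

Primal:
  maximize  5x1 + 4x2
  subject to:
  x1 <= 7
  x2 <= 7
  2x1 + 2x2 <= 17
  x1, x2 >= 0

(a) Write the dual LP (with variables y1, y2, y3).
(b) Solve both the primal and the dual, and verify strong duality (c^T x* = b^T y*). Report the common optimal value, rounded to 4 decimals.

The standard primal-dual pair for 'max c^T x s.t. A x <= b, x >= 0' is:
  Dual:  min b^T y  s.t.  A^T y >= c,  y >= 0.

So the dual LP is:
  minimize  7y1 + 7y2 + 17y3
  subject to:
    y1 + 2y3 >= 5
    y2 + 2y3 >= 4
    y1, y2, y3 >= 0

Solving the primal: x* = (7, 1.5).
  primal value c^T x* = 41.
Solving the dual: y* = (1, 0, 2).
  dual value b^T y* = 41.
Strong duality: c^T x* = b^T y*. Confirmed.

41


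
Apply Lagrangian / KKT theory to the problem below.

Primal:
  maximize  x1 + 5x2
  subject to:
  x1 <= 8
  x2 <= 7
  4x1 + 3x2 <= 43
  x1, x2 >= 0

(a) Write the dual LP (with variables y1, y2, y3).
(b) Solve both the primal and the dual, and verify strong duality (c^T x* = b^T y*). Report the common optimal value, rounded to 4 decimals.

The standard primal-dual pair for 'max c^T x s.t. A x <= b, x >= 0' is:
  Dual:  min b^T y  s.t.  A^T y >= c,  y >= 0.

So the dual LP is:
  minimize  8y1 + 7y2 + 43y3
  subject to:
    y1 + 4y3 >= 1
    y2 + 3y3 >= 5
    y1, y2, y3 >= 0

Solving the primal: x* = (5.5, 7).
  primal value c^T x* = 40.5.
Solving the dual: y* = (0, 4.25, 0.25).
  dual value b^T y* = 40.5.
Strong duality: c^T x* = b^T y*. Confirmed.

40.5


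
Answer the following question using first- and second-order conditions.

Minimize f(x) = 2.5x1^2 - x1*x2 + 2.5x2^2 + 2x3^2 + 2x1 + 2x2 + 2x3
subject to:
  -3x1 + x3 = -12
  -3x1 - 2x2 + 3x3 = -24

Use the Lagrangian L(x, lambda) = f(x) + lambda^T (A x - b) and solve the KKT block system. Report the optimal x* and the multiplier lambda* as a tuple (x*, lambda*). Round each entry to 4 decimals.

Form the Lagrangian:
  L(x, lambda) = (1/2) x^T Q x + c^T x + lambda^T (A x - b)
Stationarity (grad_x L = 0): Q x + c + A^T lambda = 0.
Primal feasibility: A x = b.

This gives the KKT block system:
  [ Q   A^T ] [ x     ]   [-c ]
  [ A    0  ] [ lambda ] = [ b ]

Solving the linear system:
  x*      = (2.675, 2.025, -3.975)
  lambda* = (-0.275, 4.725)
  f(x*)   = 55.775

x* = (2.675, 2.025, -3.975), lambda* = (-0.275, 4.725)


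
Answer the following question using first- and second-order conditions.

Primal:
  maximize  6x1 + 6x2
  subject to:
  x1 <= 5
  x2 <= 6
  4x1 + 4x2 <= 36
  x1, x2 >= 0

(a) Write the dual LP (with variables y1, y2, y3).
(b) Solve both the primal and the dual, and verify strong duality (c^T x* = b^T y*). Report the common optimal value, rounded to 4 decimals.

The standard primal-dual pair for 'max c^T x s.t. A x <= b, x >= 0' is:
  Dual:  min b^T y  s.t.  A^T y >= c,  y >= 0.

So the dual LP is:
  minimize  5y1 + 6y2 + 36y3
  subject to:
    y1 + 4y3 >= 6
    y2 + 4y3 >= 6
    y1, y2, y3 >= 0

Solving the primal: x* = (3, 6).
  primal value c^T x* = 54.
Solving the dual: y* = (0, 0, 1.5).
  dual value b^T y* = 54.
Strong duality: c^T x* = b^T y*. Confirmed.

54


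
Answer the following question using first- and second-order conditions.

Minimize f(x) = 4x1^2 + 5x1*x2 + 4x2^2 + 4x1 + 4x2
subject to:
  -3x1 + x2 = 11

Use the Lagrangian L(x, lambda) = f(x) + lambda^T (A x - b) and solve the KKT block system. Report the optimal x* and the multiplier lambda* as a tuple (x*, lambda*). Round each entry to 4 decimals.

Form the Lagrangian:
  L(x, lambda) = (1/2) x^T Q x + c^T x + lambda^T (A x - b)
Stationarity (grad_x L = 0): Q x + c + A^T lambda = 0.
Primal feasibility: A x = b.

This gives the KKT block system:
  [ Q   A^T ] [ x     ]   [-c ]
  [ A    0  ] [ lambda ] = [ b ]

Solving the linear system:
  x*      = (-3.0455, 1.8636)
  lambda* = (-3.6818)
  f(x*)   = 17.8864

x* = (-3.0455, 1.8636), lambda* = (-3.6818)
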